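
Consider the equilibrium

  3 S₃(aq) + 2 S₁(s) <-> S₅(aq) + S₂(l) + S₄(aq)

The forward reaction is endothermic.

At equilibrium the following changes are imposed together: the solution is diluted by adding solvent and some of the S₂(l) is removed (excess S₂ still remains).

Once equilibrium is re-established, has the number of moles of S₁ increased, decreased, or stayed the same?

increases

Dilution lowers every aqueous concentration by the same factor. Δn_aq = 2 − 3 = -1, so the system shifts toward the side with more dissolved moles — to the left.
S₂ is a pure liquid; its activity is 1 regardless of amount, so Q is unaffected — no shift from this change.
The net shift is to the left. S₁ is a reactant, so its amount increases.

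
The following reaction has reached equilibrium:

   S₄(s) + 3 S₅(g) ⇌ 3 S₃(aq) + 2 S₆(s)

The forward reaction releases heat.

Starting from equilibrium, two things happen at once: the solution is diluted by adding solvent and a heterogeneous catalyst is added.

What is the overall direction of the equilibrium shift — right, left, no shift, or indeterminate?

right

Dilution lowers every aqueous concentration by the same factor. Δn_aq = 3 − 0 = +3, so the system shifts toward the side with more dissolved moles — to the right.
A catalyst speeds both forward and reverse rates equally; it changes neither Q nor K — no shift from this change.
Only the nonzero effect(s) matter; the net shift is to the right.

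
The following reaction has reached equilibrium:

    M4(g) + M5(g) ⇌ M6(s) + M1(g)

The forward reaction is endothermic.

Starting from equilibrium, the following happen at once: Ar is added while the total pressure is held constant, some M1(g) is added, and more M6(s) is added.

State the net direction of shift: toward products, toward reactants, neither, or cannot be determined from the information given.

Adding inert gas at constant total pressure expands the volume and lowers every reacting partial pressure. With Δn_gas = 1 − 2 = -1, Q moves away from K toward the side with fewer gas moles, so the system shifts toward the side with more gas moles — to the left.
Adding M1 (g), a product, drives the reaction to the left.
M6 is a pure solid; its activity is 1 regardless of amount, so Q is unaffected — no shift from this change.
Only the nonzero effect(s) matter; the net shift is to the left.

left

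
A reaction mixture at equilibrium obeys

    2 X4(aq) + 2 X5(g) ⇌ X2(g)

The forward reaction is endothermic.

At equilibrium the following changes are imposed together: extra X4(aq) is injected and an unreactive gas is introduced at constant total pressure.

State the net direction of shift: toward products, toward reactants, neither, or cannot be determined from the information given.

cannot be determined

Adding X4 (aq), a reactant, drives the reaction to the right.
Adding inert gas at constant total pressure expands the volume and lowers every reacting partial pressure. With Δn_gas = 1 − 2 = -1, Q moves away from K toward the side with fewer gas moles, so the system shifts toward the side with more gas moles — to the left.
The individual effects push in opposite directions; without quantitative information the net direction cannot be determined.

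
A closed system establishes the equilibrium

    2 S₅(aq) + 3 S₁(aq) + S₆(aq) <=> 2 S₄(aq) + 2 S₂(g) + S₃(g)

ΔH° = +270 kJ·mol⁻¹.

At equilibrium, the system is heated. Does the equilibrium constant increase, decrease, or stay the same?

increases

K depends on temperature via the van 't Hoff relation. The forward reaction is endothermic, so raising T increases K.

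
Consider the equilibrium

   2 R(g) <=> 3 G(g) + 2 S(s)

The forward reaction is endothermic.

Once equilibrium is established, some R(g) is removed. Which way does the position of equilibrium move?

Removing R (g), a reactant, drives the reaction to the left.

left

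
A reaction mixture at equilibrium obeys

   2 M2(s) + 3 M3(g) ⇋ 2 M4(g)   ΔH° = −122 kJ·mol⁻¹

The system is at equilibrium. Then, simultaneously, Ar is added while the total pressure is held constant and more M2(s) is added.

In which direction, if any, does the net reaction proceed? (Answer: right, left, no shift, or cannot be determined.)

left

Adding inert gas at constant total pressure expands the volume and lowers every reacting partial pressure. With Δn_gas = 2 − 3 = -1, Q moves away from K toward the side with fewer gas moles, so the system shifts toward the side with more gas moles — to the left.
M2 is a pure solid; its activity is 1 regardless of amount, so Q is unaffected — no shift from this change.
Only the nonzero effect(s) matter; the net shift is to the left.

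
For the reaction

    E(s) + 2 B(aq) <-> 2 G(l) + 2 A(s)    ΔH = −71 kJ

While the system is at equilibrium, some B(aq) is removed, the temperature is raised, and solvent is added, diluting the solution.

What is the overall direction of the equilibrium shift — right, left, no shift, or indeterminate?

Removing B (aq), a reactant, drives the reaction to the left.
The forward reaction is exothermic. Raising T favours the endothermic direction — shift to the left.
Dilution lowers every aqueous concentration by the same factor. Δn_aq = 0 − 2 = -2, so the system shifts toward the side with more dissolved moles — to the left.
All effects act in the same direction — net shift to the left.

left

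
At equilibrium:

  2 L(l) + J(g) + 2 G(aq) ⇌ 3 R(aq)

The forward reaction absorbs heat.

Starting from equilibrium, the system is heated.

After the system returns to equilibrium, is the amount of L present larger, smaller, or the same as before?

decreases

The forward reaction is endothermic. Raising T favours the endothermic direction — shift to the right.
The net shift is to the right. L is a reactant, so its amount decreases.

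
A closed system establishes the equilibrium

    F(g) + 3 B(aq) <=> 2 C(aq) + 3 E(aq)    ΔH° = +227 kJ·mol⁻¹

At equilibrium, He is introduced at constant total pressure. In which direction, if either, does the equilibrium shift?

Adding inert gas at constant total pressure expands the volume and lowers every reacting partial pressure. With Δn_gas = 0 − 1 = -1, Q moves away from K toward the side with fewer gas moles, so the system shifts toward the side with more gas moles — to the left.

left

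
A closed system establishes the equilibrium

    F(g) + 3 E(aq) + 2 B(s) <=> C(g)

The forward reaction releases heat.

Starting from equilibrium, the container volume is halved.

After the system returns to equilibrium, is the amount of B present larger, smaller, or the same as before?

Gas moles: reactants 1, products 1. Δn_gas = 0, so a volume change leaves Q equal to K — no shift from this change.
No net shift occurs, so the amount of B is unchanged.

unchanged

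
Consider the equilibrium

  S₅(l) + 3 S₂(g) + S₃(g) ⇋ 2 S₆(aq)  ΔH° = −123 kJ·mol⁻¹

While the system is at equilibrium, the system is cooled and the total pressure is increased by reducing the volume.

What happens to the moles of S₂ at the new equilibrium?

decreases

The forward reaction is exothermic. Lowering T favours the exothermic direction — shift to the right.
Gas moles: reactants 4, products 0 (Δn_gas = -4). Compression shifts the system toward the side with fewer moles of gas — to the right.
The net shift is to the right. S₂ is a reactant, so its amount decreases.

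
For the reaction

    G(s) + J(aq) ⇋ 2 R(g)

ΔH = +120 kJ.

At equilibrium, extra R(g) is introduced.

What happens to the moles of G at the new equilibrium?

increases

Adding R (g), a product, drives the reaction to the left.
The net shift is to the left. G is a reactant, so its amount increases.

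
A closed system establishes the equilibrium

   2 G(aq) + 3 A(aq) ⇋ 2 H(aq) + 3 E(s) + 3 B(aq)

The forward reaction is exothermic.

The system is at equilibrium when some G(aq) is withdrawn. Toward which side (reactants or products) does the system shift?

Removing G (aq), a reactant, drives the reaction to the left.

left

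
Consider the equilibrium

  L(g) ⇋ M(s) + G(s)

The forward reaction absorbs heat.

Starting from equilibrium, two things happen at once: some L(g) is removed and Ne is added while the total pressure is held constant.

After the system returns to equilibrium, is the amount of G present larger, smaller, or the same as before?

decreases

Removing L (g), a reactant, drives the reaction to the left.
Adding inert gas at constant total pressure expands the volume and lowers every reacting partial pressure. With Δn_gas = 0 − 1 = -1, Q moves away from K toward the side with fewer gas moles, so the system shifts toward the side with more gas moles — to the left.
The net shift is to the left. G is a product, so its amount decreases.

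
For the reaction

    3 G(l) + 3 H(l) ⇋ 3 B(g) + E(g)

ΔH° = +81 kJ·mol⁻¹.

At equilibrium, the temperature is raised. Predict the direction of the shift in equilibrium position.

The forward reaction is endothermic. Raising T favours the endothermic direction — shift to the right.

right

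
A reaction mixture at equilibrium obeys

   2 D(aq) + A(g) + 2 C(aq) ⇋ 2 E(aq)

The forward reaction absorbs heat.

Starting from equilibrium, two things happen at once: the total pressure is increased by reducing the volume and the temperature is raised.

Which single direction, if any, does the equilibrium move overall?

right

Gas moles: reactants 1, products 0 (Δn_gas = -1). Compression shifts the system toward the side with fewer moles of gas — to the right.
The forward reaction is endothermic. Raising T favours the endothermic direction — shift to the right.
All effects act in the same direction — net shift to the right.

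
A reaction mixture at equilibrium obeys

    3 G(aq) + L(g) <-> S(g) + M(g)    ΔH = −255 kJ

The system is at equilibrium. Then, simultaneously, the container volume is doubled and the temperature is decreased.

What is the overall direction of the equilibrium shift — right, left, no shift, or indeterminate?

Gas moles: reactants 1, products 2 (Δn_gas = +1). Expansion shifts the system toward the side with more moles of gas — to the right.
The forward reaction is exothermic. Lowering T favours the exothermic direction — shift to the right.
All effects act in the same direction — net shift to the right.

right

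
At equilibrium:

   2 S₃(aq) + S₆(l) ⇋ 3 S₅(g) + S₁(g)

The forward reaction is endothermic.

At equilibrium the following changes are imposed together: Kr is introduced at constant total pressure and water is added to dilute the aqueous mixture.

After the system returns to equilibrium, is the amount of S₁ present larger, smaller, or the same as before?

Adding inert gas at constant total pressure expands the volume and lowers every reacting partial pressure. With Δn_gas = 4 − 0 = +4, Q moves away from K toward the side with fewer gas moles, so the system shifts toward the side with more gas moles — to the right.
Dilution lowers every aqueous concentration by the same factor. Δn_aq = 0 − 2 = -2, so the system shifts toward the side with more dissolved moles — to the left.
The two effects oppose each other, so the net shift — and hence the change in S₁ — cannot be determined from the given information.

cannot be determined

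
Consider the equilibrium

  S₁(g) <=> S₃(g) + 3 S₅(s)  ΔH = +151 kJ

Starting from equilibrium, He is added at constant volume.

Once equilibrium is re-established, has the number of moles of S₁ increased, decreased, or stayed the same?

At constant volume, adding an inert gas leaves every reacting species' partial pressure unchanged, so Q is unchanged — no shift from this change.
No net shift occurs, so the amount of S₁ is unchanged.

unchanged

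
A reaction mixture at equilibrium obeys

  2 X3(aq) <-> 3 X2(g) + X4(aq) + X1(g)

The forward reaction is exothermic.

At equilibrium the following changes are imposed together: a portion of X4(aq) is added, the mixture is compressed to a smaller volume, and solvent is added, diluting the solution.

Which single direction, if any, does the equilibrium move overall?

Adding X4 (aq), a product, drives the reaction to the left.
Gas moles: reactants 0, products 4 (Δn_gas = +4). Compression shifts the system toward the side with fewer moles of gas — to the left.
Dilution lowers every aqueous concentration by the same factor. Δn_aq = 1 − 2 = -1, so the system shifts toward the side with more dissolved moles — to the left.
All effects act in the same direction — net shift to the left.

left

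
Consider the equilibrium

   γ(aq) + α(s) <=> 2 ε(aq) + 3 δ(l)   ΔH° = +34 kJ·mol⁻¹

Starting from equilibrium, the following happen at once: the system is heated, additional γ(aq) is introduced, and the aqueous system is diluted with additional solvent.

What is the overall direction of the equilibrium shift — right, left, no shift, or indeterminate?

The forward reaction is endothermic. Raising T favours the endothermic direction — shift to the right.
Adding γ (aq), a reactant, drives the reaction to the right.
Dilution lowers every aqueous concentration by the same factor. Δn_aq = 2 − 1 = +1, so the system shifts toward the side with more dissolved moles — to the right.
All effects act in the same direction — net shift to the right.

right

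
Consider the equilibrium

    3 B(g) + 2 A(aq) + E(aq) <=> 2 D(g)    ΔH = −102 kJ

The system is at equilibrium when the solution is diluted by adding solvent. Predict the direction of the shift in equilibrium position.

Dilution lowers every aqueous concentration by the same factor. Δn_aq = 0 − 3 = -3, so the system shifts toward the side with more dissolved moles — to the left.

left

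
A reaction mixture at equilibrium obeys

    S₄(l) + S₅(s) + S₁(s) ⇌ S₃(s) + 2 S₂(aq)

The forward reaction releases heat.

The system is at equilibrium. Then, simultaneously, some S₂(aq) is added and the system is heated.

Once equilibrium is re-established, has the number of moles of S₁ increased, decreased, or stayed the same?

Adding S₂ (aq), a product, drives the reaction to the left.
The forward reaction is exothermic. Raising T favours the endothermic direction — shift to the left.
The net shift is to the left. S₁ is a reactant, so its amount increases.

increases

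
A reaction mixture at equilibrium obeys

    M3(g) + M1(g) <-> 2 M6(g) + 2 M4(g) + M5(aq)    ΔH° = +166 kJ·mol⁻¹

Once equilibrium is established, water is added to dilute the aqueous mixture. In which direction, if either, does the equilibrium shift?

Dilution lowers every aqueous concentration by the same factor. Δn_aq = 1 − 0 = +1, so the system shifts toward the side with more dissolved moles — to the right.

right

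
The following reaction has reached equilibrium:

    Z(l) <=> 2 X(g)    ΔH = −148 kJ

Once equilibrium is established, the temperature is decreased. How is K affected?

increases

K depends on temperature via the van 't Hoff relation. The forward reaction is exothermic, so lowering T increases K.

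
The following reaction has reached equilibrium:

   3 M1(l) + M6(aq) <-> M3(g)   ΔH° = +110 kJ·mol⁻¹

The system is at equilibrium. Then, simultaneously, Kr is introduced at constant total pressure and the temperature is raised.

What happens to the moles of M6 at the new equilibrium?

Adding inert gas at constant total pressure expands the volume and lowers every reacting partial pressure. With Δn_gas = 1 − 0 = +1, Q moves away from K toward the side with fewer gas moles, so the system shifts toward the side with more gas moles — to the right.
The forward reaction is endothermic. Raising T favours the endothermic direction — shift to the right.
The net shift is to the right. M6 is a reactant, so its amount decreases.

decreases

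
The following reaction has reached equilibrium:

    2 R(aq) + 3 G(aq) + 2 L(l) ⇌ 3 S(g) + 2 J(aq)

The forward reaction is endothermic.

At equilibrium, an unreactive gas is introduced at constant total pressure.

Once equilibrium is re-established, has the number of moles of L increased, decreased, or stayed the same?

Adding inert gas at constant total pressure expands the volume and lowers every reacting partial pressure. With Δn_gas = 3 − 0 = +3, Q moves away from K toward the side with fewer gas moles, so the system shifts toward the side with more gas moles — to the right.
The net shift is to the right. L is a reactant, so its amount decreases.

decreases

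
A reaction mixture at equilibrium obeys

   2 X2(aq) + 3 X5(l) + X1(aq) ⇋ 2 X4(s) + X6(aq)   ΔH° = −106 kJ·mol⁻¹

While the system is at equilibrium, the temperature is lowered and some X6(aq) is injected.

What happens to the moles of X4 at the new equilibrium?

cannot be determined

The forward reaction is exothermic. Lowering T favours the exothermic direction — shift to the right.
Adding X6 (aq), a product, drives the reaction to the left.
The two effects oppose each other, so the net shift — and hence the change in X4 — cannot be determined from the given information.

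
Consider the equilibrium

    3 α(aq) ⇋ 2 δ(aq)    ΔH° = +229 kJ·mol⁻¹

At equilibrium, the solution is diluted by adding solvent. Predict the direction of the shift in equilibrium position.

Dilution lowers every aqueous concentration by the same factor. Δn_aq = 2 − 3 = -1, so the system shifts toward the side with more dissolved moles — to the left.

left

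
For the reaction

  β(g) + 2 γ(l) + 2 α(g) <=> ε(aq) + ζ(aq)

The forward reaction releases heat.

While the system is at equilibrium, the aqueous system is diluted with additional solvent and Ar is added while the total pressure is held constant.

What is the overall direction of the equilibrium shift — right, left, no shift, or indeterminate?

cannot be determined

Dilution lowers every aqueous concentration by the same factor. Δn_aq = 2 − 0 = +2, so the system shifts toward the side with more dissolved moles — to the right.
Adding inert gas at constant total pressure expands the volume and lowers every reacting partial pressure. With Δn_gas = 0 − 3 = -3, Q moves away from K toward the side with fewer gas moles, so the system shifts toward the side with more gas moles — to the left.
The individual effects push in opposite directions; without quantitative information the net direction cannot be determined.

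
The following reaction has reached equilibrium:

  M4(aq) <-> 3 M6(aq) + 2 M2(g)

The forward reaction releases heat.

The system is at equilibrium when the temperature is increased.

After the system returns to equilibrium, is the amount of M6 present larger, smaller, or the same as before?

The forward reaction is exothermic. Raising T favours the endothermic direction — shift to the left.
The net shift is to the left. M6 is a product, so its amount decreases.

decreases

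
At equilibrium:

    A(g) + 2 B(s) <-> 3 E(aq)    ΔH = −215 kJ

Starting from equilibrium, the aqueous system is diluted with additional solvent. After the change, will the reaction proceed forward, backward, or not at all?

Dilution lowers every aqueous concentration by the same factor. Δn_aq = 3 − 0 = +3, so the system shifts toward the side with more dissolved moles — to the right.

right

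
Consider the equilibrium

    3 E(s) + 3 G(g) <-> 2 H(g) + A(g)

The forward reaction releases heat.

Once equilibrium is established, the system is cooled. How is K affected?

K depends on temperature via the van 't Hoff relation. The forward reaction is exothermic, so lowering T increases K.

increases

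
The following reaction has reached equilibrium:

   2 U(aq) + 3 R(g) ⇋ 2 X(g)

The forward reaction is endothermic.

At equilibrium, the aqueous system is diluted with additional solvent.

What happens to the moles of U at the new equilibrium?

Dilution lowers every aqueous concentration by the same factor. Δn_aq = 0 − 2 = -2, so the system shifts toward the side with more dissolved moles — to the left.
The net shift is to the left. U is a reactant, so its amount increases.

increases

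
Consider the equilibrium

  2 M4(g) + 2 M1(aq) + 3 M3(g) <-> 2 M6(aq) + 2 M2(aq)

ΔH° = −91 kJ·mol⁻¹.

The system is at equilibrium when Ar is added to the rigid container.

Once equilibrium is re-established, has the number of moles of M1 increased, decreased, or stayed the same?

unchanged

At constant volume, adding an inert gas leaves every reacting species' partial pressure unchanged, so Q is unchanged — no shift from this change.
No net shift occurs, so the amount of M1 is unchanged.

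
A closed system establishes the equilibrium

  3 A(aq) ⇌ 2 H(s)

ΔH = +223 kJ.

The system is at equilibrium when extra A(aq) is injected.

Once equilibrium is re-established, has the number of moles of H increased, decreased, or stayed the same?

increases

Adding A (aq), a reactant, drives the reaction to the right.
The net shift is to the right. H is a product, so its amount increases.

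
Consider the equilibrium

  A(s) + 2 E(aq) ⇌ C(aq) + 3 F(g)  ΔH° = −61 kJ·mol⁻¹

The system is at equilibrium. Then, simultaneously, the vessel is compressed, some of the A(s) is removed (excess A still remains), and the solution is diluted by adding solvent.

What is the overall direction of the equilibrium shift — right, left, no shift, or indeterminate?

left

Gas moles: reactants 0, products 3 (Δn_gas = +3). Compression shifts the system toward the side with fewer moles of gas — to the left.
A is a pure solid; its activity is 1 regardless of amount, so Q is unaffected — no shift from this change.
Dilution lowers every aqueous concentration by the same factor. Δn_aq = 1 − 2 = -1, so the system shifts toward the side with more dissolved moles — to the left.
Only the nonzero effect(s) matter; the net shift is to the left.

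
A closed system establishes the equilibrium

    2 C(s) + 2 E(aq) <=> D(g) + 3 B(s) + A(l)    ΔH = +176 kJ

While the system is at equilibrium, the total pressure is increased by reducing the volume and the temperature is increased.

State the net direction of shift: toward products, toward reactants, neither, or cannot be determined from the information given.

cannot be determined

Gas moles: reactants 0, products 1 (Δn_gas = +1). Compression shifts the system toward the side with fewer moles of gas — to the left.
The forward reaction is endothermic. Raising T favours the endothermic direction — shift to the right.
The individual effects push in opposite directions; without quantitative information the net direction cannot be determined.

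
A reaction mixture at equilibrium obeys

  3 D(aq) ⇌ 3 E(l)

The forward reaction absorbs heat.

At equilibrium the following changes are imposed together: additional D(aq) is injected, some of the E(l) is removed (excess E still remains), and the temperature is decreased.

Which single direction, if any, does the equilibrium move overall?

Adding D (aq), a reactant, drives the reaction to the right.
E is a pure liquid; its activity is 1 regardless of amount, so Q is unaffected — no shift from this change.
The forward reaction is endothermic. Lowering T favours the exothermic direction — shift to the left.
The individual effects push in opposite directions; without quantitative information the net direction cannot be determined.

cannot be determined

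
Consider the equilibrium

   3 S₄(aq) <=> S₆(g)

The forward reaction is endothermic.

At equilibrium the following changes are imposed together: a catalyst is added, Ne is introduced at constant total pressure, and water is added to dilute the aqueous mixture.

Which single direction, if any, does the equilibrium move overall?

A catalyst speeds both forward and reverse rates equally; it changes neither Q nor K — no shift from this change.
Adding inert gas at constant total pressure expands the volume and lowers every reacting partial pressure. With Δn_gas = 1 − 0 = +1, Q moves away from K toward the side with fewer gas moles, so the system shifts toward the side with more gas moles — to the right.
Dilution lowers every aqueous concentration by the same factor. Δn_aq = 0 − 3 = -3, so the system shifts toward the side with more dissolved moles — to the left.
The individual effects push in opposite directions; without quantitative information the net direction cannot be determined.

cannot be determined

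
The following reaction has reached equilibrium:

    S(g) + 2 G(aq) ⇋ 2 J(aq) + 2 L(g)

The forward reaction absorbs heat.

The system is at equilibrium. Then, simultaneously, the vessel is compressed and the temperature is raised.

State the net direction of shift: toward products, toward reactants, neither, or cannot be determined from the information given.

cannot be determined

Gas moles: reactants 1, products 2 (Δn_gas = +1). Compression shifts the system toward the side with fewer moles of gas — to the left.
The forward reaction is endothermic. Raising T favours the endothermic direction — shift to the right.
The individual effects push in opposite directions; without quantitative information the net direction cannot be determined.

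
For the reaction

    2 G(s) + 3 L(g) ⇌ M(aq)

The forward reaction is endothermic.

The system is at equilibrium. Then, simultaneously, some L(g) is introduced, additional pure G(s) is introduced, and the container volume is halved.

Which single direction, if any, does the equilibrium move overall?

Adding L (g), a reactant, drives the reaction to the right.
G is a pure solid; its activity is 1 regardless of amount, so Q is unaffected — no shift from this change.
Gas moles: reactants 3, products 0 (Δn_gas = -3). Compression shifts the system toward the side with fewer moles of gas — to the right.
Only the nonzero effect(s) matter; the net shift is to the right.

right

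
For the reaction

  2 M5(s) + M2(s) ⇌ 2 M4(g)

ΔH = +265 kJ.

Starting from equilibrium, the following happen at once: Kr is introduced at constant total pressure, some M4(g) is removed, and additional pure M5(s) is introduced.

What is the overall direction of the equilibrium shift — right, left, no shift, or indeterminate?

Adding inert gas at constant total pressure expands the volume and lowers every reacting partial pressure. With Δn_gas = 2 − 0 = +2, Q moves away from K toward the side with fewer gas moles, so the system shifts toward the side with more gas moles — to the right.
Removing M4 (g), a product, drives the reaction to the right.
M5 is a pure solid; its activity is 1 regardless of amount, so Q is unaffected — no shift from this change.
Only the nonzero effect(s) matter; the net shift is to the right.

right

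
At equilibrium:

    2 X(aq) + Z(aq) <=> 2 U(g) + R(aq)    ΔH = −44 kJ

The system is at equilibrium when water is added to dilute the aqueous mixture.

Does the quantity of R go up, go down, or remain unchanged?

decreases

Dilution lowers every aqueous concentration by the same factor. Δn_aq = 1 − 3 = -2, so the system shifts toward the side with more dissolved moles — to the left.
The net shift is to the left. R is a product, so its amount decreases.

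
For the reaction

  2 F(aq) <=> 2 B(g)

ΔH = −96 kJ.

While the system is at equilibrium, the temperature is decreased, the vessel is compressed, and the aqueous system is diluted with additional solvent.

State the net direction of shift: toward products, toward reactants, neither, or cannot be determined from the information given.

The forward reaction is exothermic. Lowering T favours the exothermic direction — shift to the right.
Gas moles: reactants 0, products 2 (Δn_gas = +2). Compression shifts the system toward the side with fewer moles of gas — to the left.
Dilution lowers every aqueous concentration by the same factor. Δn_aq = 0 − 2 = -2, so the system shifts toward the side with more dissolved moles — to the left.
The individual effects push in opposite directions; without quantitative information the net direction cannot be determined.

cannot be determined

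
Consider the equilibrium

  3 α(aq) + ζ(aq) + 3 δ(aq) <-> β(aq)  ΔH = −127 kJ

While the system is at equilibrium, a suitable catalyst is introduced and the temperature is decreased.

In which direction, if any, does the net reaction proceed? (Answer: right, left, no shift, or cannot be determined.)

A catalyst speeds both forward and reverse rates equally; it changes neither Q nor K — no shift from this change.
The forward reaction is exothermic. Lowering T favours the exothermic direction — shift to the right.
Only the nonzero effect(s) matter; the net shift is to the right.

right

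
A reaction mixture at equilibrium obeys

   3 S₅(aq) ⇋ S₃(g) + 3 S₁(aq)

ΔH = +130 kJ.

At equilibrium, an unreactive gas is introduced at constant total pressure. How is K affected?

The equilibrium constant depends only on temperature. This perturbation may move the position of equilibrium, but since T is unchanged, K itself is unchanged.

unchanged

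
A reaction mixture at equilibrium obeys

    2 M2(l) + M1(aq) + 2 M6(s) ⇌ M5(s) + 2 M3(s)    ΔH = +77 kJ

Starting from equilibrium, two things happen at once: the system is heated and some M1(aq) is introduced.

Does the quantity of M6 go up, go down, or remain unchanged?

decreases

The forward reaction is endothermic. Raising T favours the endothermic direction — shift to the right.
Adding M1 (aq), a reactant, drives the reaction to the right.
The net shift is to the right. M6 is a reactant, so its amount decreases.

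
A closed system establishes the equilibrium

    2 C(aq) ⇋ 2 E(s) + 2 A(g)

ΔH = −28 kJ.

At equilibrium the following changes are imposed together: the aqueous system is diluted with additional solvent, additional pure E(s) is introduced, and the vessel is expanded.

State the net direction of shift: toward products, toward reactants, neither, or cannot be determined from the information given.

cannot be determined

Dilution lowers every aqueous concentration by the same factor. Δn_aq = 0 − 2 = -2, so the system shifts toward the side with more dissolved moles — to the left.
E is a pure solid; its activity is 1 regardless of amount, so Q is unaffected — no shift from this change.
Gas moles: reactants 0, products 2 (Δn_gas = +2). Expansion shifts the system toward the side with more moles of gas — to the right.
The individual effects push in opposite directions; without quantitative information the net direction cannot be determined.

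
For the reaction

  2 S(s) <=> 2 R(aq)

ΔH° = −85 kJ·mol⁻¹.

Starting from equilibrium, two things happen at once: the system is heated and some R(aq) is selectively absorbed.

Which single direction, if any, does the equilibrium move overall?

The forward reaction is exothermic. Raising T favours the endothermic direction — shift to the left.
Removing R (aq), a product, drives the reaction to the right.
The individual effects push in opposite directions; without quantitative information the net direction cannot be determined.

cannot be determined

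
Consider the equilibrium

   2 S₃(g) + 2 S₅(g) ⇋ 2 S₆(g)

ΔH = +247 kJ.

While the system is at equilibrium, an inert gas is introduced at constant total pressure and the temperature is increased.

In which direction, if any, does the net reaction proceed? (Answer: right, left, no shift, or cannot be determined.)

Adding inert gas at constant total pressure expands the volume and lowers every reacting partial pressure. With Δn_gas = 2 − 4 = -2, Q moves away from K toward the side with fewer gas moles, so the system shifts toward the side with more gas moles — to the left.
The forward reaction is endothermic. Raising T favours the endothermic direction — shift to the right.
The individual effects push in opposite directions; without quantitative information the net direction cannot be determined.

cannot be determined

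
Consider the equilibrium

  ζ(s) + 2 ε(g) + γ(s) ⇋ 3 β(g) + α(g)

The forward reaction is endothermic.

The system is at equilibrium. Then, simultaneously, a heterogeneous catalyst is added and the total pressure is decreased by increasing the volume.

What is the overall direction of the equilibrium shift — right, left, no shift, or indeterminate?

right

A catalyst speeds both forward and reverse rates equally; it changes neither Q nor K — no shift from this change.
Gas moles: reactants 2, products 4 (Δn_gas = +2). Expansion shifts the system toward the side with more moles of gas — to the right.
Only the nonzero effect(s) matter; the net shift is to the right.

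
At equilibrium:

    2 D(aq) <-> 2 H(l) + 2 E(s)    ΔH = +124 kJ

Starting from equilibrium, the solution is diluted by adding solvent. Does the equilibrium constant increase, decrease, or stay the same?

unchanged

The equilibrium constant depends only on temperature. This perturbation may move the position of equilibrium, but since T is unchanged, K itself is unchanged.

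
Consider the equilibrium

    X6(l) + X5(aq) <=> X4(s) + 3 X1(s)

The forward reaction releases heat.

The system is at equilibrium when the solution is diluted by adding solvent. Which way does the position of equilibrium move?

left

Dilution lowers every aqueous concentration by the same factor. Δn_aq = 0 − 1 = -1, so the system shifts toward the side with more dissolved moles — to the left.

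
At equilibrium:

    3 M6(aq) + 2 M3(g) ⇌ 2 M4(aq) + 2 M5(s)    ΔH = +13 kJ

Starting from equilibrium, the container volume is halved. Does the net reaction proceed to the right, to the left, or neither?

right

Gas moles: reactants 2, products 0 (Δn_gas = -2). Compression shifts the system toward the side with fewer moles of gas — to the right.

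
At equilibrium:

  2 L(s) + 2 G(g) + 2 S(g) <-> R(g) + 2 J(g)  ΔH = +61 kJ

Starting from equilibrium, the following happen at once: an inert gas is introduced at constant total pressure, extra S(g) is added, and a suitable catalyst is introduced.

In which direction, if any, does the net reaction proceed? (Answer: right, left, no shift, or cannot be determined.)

Adding inert gas at constant total pressure expands the volume and lowers every reacting partial pressure. With Δn_gas = 3 − 4 = -1, Q moves away from K toward the side with fewer gas moles, so the system shifts toward the side with more gas moles — to the left.
Adding S (g), a reactant, drives the reaction to the right.
A catalyst speeds both forward and reverse rates equally; it changes neither Q nor K — no shift from this change.
The individual effects push in opposite directions; without quantitative information the net direction cannot be determined.

cannot be determined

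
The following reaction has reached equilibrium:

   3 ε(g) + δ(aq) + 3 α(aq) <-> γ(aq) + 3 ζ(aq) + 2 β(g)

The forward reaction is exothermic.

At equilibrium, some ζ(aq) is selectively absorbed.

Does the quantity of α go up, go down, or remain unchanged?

decreases

Removing ζ (aq), a product, drives the reaction to the right.
The net shift is to the right. α is a reactant, so its amount decreases.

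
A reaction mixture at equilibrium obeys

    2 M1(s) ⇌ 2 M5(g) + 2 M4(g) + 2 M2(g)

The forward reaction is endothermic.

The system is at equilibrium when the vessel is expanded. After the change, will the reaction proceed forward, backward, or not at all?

Gas moles: reactants 0, products 6 (Δn_gas = +6). Expansion shifts the system toward the side with more moles of gas — to the right.

right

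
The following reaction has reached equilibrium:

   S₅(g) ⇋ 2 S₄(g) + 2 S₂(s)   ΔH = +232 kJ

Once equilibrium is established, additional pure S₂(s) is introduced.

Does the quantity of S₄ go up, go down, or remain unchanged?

unchanged

S₂ is a pure solid; its activity is 1 regardless of amount, so Q is unaffected — no shift from this change.
No net shift occurs, so the amount of S₄ is unchanged.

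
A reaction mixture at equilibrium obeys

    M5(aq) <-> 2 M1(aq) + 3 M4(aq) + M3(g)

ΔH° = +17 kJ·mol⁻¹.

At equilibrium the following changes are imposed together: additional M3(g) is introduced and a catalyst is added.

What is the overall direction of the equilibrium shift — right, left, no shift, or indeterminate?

left

Adding M3 (g), a product, drives the reaction to the left.
A catalyst speeds both forward and reverse rates equally; it changes neither Q nor K — no shift from this change.
Only the nonzero effect(s) matter; the net shift is to the left.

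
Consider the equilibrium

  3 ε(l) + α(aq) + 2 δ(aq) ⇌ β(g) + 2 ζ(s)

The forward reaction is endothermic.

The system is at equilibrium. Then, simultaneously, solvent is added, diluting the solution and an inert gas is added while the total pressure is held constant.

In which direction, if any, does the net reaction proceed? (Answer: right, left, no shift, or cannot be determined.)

cannot be determined

Dilution lowers every aqueous concentration by the same factor. Δn_aq = 0 − 3 = -3, so the system shifts toward the side with more dissolved moles — to the left.
Adding inert gas at constant total pressure expands the volume and lowers every reacting partial pressure. With Δn_gas = 1 − 0 = +1, Q moves away from K toward the side with fewer gas moles, so the system shifts toward the side with more gas moles — to the right.
The individual effects push in opposite directions; without quantitative information the net direction cannot be determined.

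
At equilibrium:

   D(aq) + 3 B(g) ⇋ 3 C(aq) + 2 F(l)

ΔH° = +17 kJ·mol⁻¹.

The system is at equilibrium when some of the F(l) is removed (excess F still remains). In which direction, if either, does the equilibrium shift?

F is a pure liquid; its activity is 1 regardless of amount, so Q is unaffected — no shift from this change.

no shift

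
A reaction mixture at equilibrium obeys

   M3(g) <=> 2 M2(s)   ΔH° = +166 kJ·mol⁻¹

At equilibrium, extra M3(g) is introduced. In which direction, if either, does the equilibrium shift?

right

Adding M3 (g), a reactant, drives the reaction to the right.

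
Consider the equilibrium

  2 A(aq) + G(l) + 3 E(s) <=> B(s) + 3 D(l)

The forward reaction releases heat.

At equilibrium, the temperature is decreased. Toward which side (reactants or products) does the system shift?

right

The forward reaction is exothermic. Lowering T favours the exothermic direction — shift to the right.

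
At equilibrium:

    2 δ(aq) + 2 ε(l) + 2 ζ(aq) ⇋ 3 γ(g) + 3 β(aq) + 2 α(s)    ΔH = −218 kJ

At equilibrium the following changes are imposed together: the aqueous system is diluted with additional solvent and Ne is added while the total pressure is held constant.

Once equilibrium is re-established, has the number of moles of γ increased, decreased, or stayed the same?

Dilution lowers every aqueous concentration by the same factor. Δn_aq = 3 − 4 = -1, so the system shifts toward the side with more dissolved moles — to the left.
Adding inert gas at constant total pressure expands the volume and lowers every reacting partial pressure. With Δn_gas = 3 − 0 = +3, Q moves away from K toward the side with fewer gas moles, so the system shifts toward the side with more gas moles — to the right.
The two effects oppose each other, so the net shift — and hence the change in γ — cannot be determined from the given information.

cannot be determined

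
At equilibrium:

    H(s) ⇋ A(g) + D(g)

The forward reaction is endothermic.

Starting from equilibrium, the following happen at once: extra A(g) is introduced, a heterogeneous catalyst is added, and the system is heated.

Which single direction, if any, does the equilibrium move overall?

Adding A (g), a product, drives the reaction to the left.
A catalyst speeds both forward and reverse rates equally; it changes neither Q nor K — no shift from this change.
The forward reaction is endothermic. Raising T favours the endothermic direction — shift to the right.
The individual effects push in opposite directions; without quantitative information the net direction cannot be determined.

cannot be determined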